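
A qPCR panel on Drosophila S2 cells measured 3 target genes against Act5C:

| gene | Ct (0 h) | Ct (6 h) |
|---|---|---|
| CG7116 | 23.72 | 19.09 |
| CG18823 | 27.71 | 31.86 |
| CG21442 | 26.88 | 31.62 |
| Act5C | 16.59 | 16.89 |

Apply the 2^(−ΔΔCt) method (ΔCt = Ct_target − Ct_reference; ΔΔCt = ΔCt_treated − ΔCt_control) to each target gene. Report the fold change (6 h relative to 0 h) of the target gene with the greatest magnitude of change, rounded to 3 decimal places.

30.484

CG7116: ΔΔCt = (19.09−16.89) − (23.72−16.59) = 2.20 − 7.13 = -4.93; fold change = 2^4.93 = 30.484
CG18823: ΔΔCt = (31.86−16.89) − (27.71−16.59) = 14.97 − 11.12 = 3.85; fold change = 2^-3.85 = 0.069
CG21442: ΔΔCt = (31.62−16.89) − (26.88−16.59) = 14.73 − 10.29 = 4.44; fold change = 2^-4.44 = 0.046
CG7116 has the largest |ΔΔCt| = 4.93.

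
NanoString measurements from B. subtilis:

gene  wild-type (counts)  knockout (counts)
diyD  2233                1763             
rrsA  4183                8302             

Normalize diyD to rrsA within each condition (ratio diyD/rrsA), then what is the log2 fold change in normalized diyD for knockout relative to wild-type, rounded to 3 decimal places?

diyD/rrsA (wild-type) = 2233 / 4183 = 0.53383
diyD/rrsA (knockout) = 1763 / 8302 = 0.21236
Fold change = 0.21236 / 0.53383 = 0.3978
log2(0.3978) = -1.3299

-1.330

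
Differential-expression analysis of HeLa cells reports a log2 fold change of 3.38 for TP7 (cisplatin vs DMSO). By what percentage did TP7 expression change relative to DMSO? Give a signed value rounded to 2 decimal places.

941.07%

Fold change = 2^(3.38) = 10.4107
Percent change = (FC − 1) × 100% = (10.4107 − 1) × 100 = 941.07%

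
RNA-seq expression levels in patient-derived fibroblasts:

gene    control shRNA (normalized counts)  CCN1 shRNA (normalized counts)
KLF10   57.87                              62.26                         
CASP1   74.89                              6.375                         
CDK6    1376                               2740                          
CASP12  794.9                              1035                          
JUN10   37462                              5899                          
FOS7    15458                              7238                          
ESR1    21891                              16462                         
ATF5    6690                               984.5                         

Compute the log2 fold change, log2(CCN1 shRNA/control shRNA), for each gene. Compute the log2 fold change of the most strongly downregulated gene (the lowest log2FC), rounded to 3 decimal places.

log2(62.26/57.87) = 0.105  (KLF10)
log2(6.375/74.89) = -3.554  (CASP1)
log2(2740/1376) = 0.994  (CDK6)
log2(1035/794.9) = 0.381  (CASP12)
log2(5899/37462) = -2.667  (JUN10)
log2(7238/15458) = -1.095  (FOS7)
log2(16462/21891) = -0.411  (ESR1)
log2(984.5/6690) = -2.765  (ATF5)
CASP1 is most strongly downregulated.

-3.554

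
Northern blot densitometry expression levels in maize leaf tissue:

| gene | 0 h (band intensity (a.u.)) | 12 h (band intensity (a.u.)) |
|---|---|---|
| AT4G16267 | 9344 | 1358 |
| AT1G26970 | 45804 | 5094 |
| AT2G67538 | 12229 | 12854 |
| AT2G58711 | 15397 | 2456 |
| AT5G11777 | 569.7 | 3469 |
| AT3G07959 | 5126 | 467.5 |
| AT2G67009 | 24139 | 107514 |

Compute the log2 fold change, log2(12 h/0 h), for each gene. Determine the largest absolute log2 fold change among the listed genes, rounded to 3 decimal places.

3.455

log2(1358/9344) = -2.783  (AT4G16267)
log2(5094/45804) = -3.169  (AT1G26970)
log2(12854/12229) = 0.072  (AT2G67538)
log2(2456/15397) = -2.648  (AT2G58711)
log2(3469/569.7) = 2.606  (AT5G11777)
log2(467.5/5126) = -3.455  (AT3G07959)
log2(107514/24139) = 2.155  (AT2G67009)
The largest magnitude belongs to AT3G07959.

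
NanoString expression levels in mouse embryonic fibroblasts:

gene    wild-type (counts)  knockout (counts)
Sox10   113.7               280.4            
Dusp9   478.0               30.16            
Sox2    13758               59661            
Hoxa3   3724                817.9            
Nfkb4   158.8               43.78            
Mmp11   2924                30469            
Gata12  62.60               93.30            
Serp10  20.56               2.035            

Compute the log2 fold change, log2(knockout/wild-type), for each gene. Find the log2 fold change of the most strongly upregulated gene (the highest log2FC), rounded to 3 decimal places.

log2(280.4/113.7) = 1.302  (Sox10)
log2(30.16/478.0) = -3.986  (Dusp9)
log2(59661/13758) = 2.117  (Sox2)
log2(817.9/3724) = -2.187  (Hoxa3)
log2(43.78/158.8) = -1.859  (Nfkb4)
log2(30469/2924) = 3.381  (Mmp11)
log2(93.30/62.60) = 0.576  (Gata12)
log2(2.035/20.56) = -3.337  (Serp10)
Mmp11 is most strongly upregulated.

3.381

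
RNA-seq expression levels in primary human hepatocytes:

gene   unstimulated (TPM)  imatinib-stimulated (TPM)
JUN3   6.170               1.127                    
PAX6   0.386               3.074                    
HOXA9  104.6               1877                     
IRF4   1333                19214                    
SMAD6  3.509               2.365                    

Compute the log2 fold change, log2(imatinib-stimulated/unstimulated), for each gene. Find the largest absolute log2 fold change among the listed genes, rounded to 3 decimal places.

4.165

log2(1.127/6.170) = -2.453  (JUN3)
log2(3.074/0.386) = 2.993  (PAX6)
log2(1877/104.6) = 4.165  (HOXA9)
log2(19214/1333) = 3.849  (IRF4)
log2(2.365/3.509) = -0.569  (SMAD6)
The largest magnitude belongs to HOXA9.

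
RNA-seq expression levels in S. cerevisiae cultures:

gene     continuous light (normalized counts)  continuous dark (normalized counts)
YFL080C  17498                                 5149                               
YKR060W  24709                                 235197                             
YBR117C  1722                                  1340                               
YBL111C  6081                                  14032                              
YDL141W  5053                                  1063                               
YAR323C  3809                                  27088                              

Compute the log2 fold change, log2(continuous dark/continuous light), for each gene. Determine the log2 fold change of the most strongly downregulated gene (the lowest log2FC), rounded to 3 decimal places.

-2.249

log2(5149/17498) = -1.765  (YFL080C)
log2(235197/24709) = 3.251  (YKR060W)
log2(1340/1722) = -0.362  (YBR117C)
log2(14032/6081) = 1.206  (YBL111C)
log2(1063/5053) = -2.249  (YDL141W)
log2(27088/3809) = 2.830  (YAR323C)
YDL141W is most strongly downregulated.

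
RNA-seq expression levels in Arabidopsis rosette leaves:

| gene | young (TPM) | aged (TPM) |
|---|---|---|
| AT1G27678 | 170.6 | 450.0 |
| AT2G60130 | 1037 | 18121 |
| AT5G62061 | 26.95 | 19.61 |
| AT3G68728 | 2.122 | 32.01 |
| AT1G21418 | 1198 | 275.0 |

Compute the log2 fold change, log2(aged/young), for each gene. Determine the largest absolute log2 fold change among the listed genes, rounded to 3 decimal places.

4.127

log2(450.0/170.6) = 1.399  (AT1G27678)
log2(18121/1037) = 4.127  (AT2G60130)
log2(19.61/26.95) = -0.459  (AT5G62061)
log2(32.01/2.122) = 3.915  (AT3G68728)
log2(275.0/1198) = -2.123  (AT1G21418)
The largest magnitude belongs to AT2G60130.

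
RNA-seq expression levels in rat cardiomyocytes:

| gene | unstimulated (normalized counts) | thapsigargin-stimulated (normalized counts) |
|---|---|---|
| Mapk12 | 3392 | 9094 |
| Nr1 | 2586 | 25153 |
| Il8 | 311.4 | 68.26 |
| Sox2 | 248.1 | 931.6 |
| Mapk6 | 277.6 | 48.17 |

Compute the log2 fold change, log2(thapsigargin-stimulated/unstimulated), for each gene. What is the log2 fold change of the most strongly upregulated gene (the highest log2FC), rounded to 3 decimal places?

3.282

log2(9094/3392) = 1.423  (Mapk12)
log2(25153/2586) = 3.282  (Nr1)
log2(68.26/311.4) = -2.190  (Il8)
log2(931.6/248.1) = 1.909  (Sox2)
log2(48.17/277.6) = -2.527  (Mapk6)
Nr1 is most strongly upregulated.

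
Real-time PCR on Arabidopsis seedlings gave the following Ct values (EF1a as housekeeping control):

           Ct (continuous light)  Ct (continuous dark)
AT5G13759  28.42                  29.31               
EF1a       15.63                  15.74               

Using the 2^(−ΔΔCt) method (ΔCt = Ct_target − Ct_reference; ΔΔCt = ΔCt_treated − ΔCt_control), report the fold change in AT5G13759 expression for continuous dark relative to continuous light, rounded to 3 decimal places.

0.582

ΔCt(continuous light) = 28.420 − 15.630 = 12.790
ΔCt(continuous dark) = 29.310 − 15.740 = 13.570
ΔΔCt = 13.570 − 12.790 = 0.780
Fold change = 2^(−0.780) = 0.5824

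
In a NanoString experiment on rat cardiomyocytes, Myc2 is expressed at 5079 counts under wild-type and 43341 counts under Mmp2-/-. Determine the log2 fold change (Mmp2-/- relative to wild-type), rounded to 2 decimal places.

3.09

Fold change = 43341 / 5079 = 8.5334
log2(8.5334) = 3.093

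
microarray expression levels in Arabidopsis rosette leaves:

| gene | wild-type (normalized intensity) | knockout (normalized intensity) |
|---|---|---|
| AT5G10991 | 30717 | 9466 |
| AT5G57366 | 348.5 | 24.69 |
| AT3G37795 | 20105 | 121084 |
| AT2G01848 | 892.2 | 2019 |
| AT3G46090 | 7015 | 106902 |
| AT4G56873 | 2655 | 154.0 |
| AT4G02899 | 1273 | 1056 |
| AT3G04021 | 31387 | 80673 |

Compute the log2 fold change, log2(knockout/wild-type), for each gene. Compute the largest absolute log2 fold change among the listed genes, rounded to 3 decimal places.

log2(9466/30717) = -1.698  (AT5G10991)
log2(24.69/348.5) = -3.819  (AT5G57366)
log2(121084/20105) = 2.590  (AT3G37795)
log2(2019/892.2) = 1.178  (AT2G01848)
log2(106902/7015) = 3.930  (AT3G46090)
log2(154.0/2655) = -4.108  (AT4G56873)
log2(1056/1273) = -0.270  (AT4G02899)
log2(80673/31387) = 1.362  (AT3G04021)
The largest magnitude belongs to AT4G56873.

4.108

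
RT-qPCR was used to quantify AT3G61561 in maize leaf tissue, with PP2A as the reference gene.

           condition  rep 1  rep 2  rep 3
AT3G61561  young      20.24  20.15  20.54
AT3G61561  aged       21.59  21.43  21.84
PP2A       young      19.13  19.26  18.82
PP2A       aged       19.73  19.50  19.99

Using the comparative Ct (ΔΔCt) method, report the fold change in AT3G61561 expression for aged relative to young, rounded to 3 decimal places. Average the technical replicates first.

0.642

Mean Ct: AT3G61561 young 20.310; AT3G61561 aged 21.620; PP2A young 19.070; PP2A aged 19.740
ΔCt(young) = 20.310 − 19.070 = 1.240
ΔCt(aged) = 21.620 − 19.740 = 1.880
ΔΔCt = 1.880 − 1.240 = 0.640
Fold change = 2^(−0.640) = 0.6417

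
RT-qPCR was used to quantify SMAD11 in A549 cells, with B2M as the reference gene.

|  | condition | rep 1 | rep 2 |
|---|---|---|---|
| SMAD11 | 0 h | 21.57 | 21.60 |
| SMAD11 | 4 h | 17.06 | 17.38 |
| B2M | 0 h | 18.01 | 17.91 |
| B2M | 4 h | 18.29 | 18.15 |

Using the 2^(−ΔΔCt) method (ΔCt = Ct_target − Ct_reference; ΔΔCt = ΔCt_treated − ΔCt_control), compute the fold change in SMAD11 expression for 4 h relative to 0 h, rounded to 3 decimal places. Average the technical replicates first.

Mean Ct: SMAD11 0 h 21.585; SMAD11 4 h 17.220; B2M 0 h 17.960; B2M 4 h 18.220
ΔCt(0 h) = 21.585 − 17.960 = 3.625
ΔCt(4 h) = 17.220 − 18.220 = -1.000
ΔΔCt = -1.000 − 3.625 = -4.625
Fold change = 2^(−(-4.625)) = 2^4.625 = 24.6754

24.675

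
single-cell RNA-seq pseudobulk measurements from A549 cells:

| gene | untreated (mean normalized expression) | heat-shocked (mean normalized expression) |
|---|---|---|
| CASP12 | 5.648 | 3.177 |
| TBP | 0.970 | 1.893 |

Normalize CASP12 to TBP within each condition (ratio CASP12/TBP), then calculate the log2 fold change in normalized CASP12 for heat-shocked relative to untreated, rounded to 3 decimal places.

CASP12/TBP (untreated) = 5.648 / 0.970 = 5.8227
CASP12/TBP (heat-shocked) = 3.177 / 1.893 = 1.6783
Fold change = 1.6783 / 5.8227 = 0.2882
log2(0.2882) = -1.7947

-1.795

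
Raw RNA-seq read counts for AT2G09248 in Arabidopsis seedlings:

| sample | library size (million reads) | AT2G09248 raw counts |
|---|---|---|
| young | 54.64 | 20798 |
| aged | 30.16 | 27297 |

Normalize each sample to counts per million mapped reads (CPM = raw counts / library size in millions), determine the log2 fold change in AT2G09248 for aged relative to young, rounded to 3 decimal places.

1.250

CPM(young) = 20798 / 54.64 = 380.6369
CPM(aged) = 27297 / 30.16 = 905.0729
Fold change = 905.0729 / 380.6369 = 2.37779
log2(2.37779) = 1.2496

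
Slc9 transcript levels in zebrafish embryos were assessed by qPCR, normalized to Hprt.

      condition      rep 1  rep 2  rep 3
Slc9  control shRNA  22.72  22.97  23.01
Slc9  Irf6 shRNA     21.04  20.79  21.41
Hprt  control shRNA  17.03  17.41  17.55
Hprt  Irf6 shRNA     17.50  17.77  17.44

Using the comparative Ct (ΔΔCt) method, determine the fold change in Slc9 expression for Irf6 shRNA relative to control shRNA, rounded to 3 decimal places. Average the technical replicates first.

Mean Ct: Slc9 control shRNA 22.900; Slc9 Irf6 shRNA 21.080; Hprt control shRNA 17.330; Hprt Irf6 shRNA 17.570
ΔCt(control shRNA) = 22.900 − 17.330 = 5.570
ΔCt(Irf6 shRNA) = 21.080 − 17.570 = 3.510
ΔΔCt = 3.510 − 5.570 = -2.060
Fold change = 2^(−(-2.060)) = 2^2.060 = 4.1699

4.170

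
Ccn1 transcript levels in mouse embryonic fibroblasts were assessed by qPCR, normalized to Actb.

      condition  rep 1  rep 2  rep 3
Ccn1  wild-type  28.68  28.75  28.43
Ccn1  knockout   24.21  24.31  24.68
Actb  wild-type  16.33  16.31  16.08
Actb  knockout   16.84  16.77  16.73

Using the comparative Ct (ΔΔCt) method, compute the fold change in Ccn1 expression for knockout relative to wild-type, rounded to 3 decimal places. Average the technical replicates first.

27.096

Mean Ct: Ccn1 wild-type 28.620; Ccn1 knockout 24.400; Actb wild-type 16.240; Actb knockout 16.780
ΔCt(wild-type) = 28.620 − 16.240 = 12.380
ΔCt(knockout) = 24.400 − 16.780 = 7.620
ΔΔCt = 7.620 − 12.380 = -4.760
Fold change = 2^(−(-4.760)) = 2^4.760 = 27.0958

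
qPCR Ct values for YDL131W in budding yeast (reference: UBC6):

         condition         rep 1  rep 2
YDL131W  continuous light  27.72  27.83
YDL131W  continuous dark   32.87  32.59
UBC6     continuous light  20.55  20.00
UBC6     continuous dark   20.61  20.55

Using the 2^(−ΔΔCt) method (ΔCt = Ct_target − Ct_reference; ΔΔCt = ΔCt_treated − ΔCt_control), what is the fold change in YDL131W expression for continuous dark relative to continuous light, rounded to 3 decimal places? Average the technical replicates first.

Mean Ct: YDL131W continuous light 27.775; YDL131W continuous dark 32.730; UBC6 continuous light 20.275; UBC6 continuous dark 20.580
ΔCt(continuous light) = 27.775 − 20.275 = 7.500
ΔCt(continuous dark) = 32.730 − 20.580 = 12.150
ΔΔCt = 12.150 − 7.500 = 4.650
Fold change = 2^(−4.650) = 0.0398

0.040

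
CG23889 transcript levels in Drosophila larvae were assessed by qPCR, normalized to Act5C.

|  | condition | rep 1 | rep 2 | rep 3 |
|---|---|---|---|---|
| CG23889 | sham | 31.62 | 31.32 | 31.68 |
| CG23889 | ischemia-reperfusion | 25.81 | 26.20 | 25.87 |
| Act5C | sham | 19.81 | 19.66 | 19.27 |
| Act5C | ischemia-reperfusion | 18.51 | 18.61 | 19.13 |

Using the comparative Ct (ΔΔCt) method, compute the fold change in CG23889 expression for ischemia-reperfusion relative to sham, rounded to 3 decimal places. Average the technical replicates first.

26.909

Mean Ct: CG23889 sham 31.540; CG23889 ischemia-reperfusion 25.960; Act5C sham 19.580; Act5C ischemia-reperfusion 18.750
ΔCt(sham) = 31.540 − 19.580 = 11.960
ΔCt(ischemia-reperfusion) = 25.960 − 18.750 = 7.210
ΔΔCt = 7.210 − 11.960 = -4.750
Fold change = 2^(−(-4.750)) = 2^4.750 = 26.9087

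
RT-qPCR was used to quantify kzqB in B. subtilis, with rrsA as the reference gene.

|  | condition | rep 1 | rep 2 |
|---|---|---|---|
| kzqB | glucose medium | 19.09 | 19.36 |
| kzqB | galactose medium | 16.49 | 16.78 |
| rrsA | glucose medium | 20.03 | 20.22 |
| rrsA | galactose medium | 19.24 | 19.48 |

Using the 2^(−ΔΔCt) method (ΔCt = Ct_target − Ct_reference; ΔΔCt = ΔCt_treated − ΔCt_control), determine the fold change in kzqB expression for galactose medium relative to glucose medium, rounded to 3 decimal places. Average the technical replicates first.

3.543

Mean Ct: kzqB glucose medium 19.225; kzqB galactose medium 16.635; rrsA glucose medium 20.125; rrsA galactose medium 19.360
ΔCt(glucose medium) = 19.225 − 20.125 = -0.900
ΔCt(galactose medium) = 16.635 − 19.360 = -2.725
ΔΔCt = -2.725 − (-0.900) = -1.825
Fold change = 2^(−(-1.825)) = 2^1.825 = 3.5431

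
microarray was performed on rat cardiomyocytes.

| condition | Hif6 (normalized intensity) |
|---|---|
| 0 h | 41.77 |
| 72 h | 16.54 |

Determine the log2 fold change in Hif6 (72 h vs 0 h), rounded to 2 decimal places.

Fold change = 16.54 / 41.77 = 0.3960
log2(0.3960) = -1.337

-1.34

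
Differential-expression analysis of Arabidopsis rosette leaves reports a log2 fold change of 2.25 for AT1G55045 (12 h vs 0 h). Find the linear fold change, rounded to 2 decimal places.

Fold change = 2^(2.25) = 4.757

4.76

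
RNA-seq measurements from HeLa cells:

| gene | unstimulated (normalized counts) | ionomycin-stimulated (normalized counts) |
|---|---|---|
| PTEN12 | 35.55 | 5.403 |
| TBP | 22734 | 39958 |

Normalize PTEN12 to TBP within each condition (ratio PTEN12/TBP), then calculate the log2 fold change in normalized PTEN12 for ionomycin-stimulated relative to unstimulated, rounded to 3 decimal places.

PTEN12/TBP (unstimulated) = 35.55 / 22734 = 0.0015637
PTEN12/TBP (ionomycin-stimulated) = 5.403 / 39958 = 0.00013522
Fold change = 0.00013522 / 0.0015637 = 0.0865
log2(0.0865) = -3.5316

-3.532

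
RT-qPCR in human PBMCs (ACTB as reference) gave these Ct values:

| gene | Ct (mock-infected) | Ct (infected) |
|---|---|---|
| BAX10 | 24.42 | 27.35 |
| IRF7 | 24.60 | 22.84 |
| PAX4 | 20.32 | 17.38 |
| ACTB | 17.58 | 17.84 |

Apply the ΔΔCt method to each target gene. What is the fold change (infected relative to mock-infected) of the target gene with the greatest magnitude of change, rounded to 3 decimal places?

BAX10: ΔΔCt = (27.35−17.84) − (24.42−17.58) = 9.51 − 6.84 = 2.67; fold change = 2^-2.67 = 0.157
IRF7: ΔΔCt = (22.84−17.84) − (24.60−17.58) = 5.00 − 7.02 = -2.02; fold change = 2^2.02 = 4.056
PAX4: ΔΔCt = (17.38−17.84) − (20.32−17.58) = -0.46 − 2.74 = -3.20; fold change = 2^3.20 = 9.190
PAX4 has the largest |ΔΔCt| = 3.20.

9.190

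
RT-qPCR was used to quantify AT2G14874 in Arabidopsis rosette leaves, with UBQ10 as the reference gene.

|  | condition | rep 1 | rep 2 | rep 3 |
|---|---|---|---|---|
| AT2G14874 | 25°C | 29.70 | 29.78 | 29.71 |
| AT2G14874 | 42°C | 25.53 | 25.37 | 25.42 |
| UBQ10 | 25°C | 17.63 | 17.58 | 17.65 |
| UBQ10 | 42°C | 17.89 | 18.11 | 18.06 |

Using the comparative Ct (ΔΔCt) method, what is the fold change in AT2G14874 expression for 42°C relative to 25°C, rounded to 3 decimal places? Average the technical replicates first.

25.813

Mean Ct: AT2G14874 25°C 29.730; AT2G14874 42°C 25.440; UBQ10 25°C 17.620; UBQ10 42°C 18.020
ΔCt(25°C) = 29.730 − 17.620 = 12.110
ΔCt(42°C) = 25.440 − 18.020 = 7.420
ΔΔCt = 7.420 − 12.110 = -4.690
Fold change = 2^(−(-4.690)) = 2^4.690 = 25.8125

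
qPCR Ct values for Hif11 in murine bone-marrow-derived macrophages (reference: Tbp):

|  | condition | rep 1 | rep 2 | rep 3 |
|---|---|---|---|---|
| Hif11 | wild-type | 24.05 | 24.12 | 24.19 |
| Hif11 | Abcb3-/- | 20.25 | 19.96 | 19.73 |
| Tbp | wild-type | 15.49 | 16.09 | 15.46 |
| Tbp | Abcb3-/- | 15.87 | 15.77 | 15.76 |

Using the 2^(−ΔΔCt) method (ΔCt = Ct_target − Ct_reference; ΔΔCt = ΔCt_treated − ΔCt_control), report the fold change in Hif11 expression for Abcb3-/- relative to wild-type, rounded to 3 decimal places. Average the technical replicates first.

Mean Ct: Hif11 wild-type 24.120; Hif11 Abcb3-/- 19.980; Tbp wild-type 15.680; Tbp Abcb3-/- 15.800
ΔCt(wild-type) = 24.120 − 15.680 = 8.440
ΔCt(Abcb3-/-) = 19.980 − 15.800 = 4.180
ΔΔCt = 4.180 − 8.440 = -4.260
Fold change = 2^(−(-4.260)) = 2^4.260 = 19.1597

19.160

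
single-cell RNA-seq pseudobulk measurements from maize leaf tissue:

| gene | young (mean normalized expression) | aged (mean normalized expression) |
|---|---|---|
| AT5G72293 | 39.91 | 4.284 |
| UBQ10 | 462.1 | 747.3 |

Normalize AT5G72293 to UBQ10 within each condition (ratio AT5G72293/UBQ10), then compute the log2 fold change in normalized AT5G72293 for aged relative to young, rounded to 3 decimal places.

-3.913

AT5G72293/UBQ10 (young) = 39.91 / 462.1 = 0.086367
AT5G72293/UBQ10 (aged) = 4.284 / 747.3 = 0.0057326
Fold change = 0.0057326 / 0.086367 = 0.0664
log2(0.0664) = -3.9132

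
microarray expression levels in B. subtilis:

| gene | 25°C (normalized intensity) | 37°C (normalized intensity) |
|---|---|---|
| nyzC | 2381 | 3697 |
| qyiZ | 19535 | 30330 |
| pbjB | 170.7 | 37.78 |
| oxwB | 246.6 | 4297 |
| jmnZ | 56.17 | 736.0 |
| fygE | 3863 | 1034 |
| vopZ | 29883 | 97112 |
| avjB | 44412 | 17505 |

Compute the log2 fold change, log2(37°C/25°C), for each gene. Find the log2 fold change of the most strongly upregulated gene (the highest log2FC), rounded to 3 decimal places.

log2(3697/2381) = 0.635  (nyzC)
log2(30330/19535) = 0.635  (qyiZ)
log2(37.78/170.7) = -2.176  (pbjB)
log2(4297/246.6) = 4.123  (oxwB)
log2(736.0/56.17) = 3.712  (jmnZ)
log2(1034/3863) = -1.901  (fygE)
log2(97112/29883) = 1.700  (vopZ)
log2(17505/44412) = -1.343  (avjB)
oxwB is most strongly upregulated.

4.123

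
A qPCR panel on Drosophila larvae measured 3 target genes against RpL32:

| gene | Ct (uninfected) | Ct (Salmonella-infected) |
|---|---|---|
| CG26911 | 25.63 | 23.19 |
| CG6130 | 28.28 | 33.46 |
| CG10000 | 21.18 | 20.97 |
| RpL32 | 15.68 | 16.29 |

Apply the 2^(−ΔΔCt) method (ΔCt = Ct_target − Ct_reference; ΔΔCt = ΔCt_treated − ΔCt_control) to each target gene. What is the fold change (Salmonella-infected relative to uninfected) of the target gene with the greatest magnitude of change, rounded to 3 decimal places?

CG26911: ΔΔCt = (23.19−16.29) − (25.63−15.68) = 6.90 − 9.95 = -3.05; fold change = 2^3.05 = 8.282
CG6130: ΔΔCt = (33.46−16.29) − (28.28−15.68) = 17.17 − 12.60 = 4.57; fold change = 2^-4.57 = 0.042
CG10000: ΔΔCt = (20.97−16.29) − (21.18−15.68) = 4.68 − 5.50 = -0.82; fold change = 2^0.82 = 1.765
CG6130 has the largest |ΔΔCt| = 4.57.

0.042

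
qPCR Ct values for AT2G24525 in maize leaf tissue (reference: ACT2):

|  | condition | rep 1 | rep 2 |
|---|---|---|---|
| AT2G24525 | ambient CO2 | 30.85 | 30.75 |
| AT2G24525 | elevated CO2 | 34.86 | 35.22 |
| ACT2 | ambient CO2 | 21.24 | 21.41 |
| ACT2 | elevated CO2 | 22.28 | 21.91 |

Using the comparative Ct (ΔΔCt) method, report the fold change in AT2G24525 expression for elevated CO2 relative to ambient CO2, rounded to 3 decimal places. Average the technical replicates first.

0.090

Mean Ct: AT2G24525 ambient CO2 30.800; AT2G24525 elevated CO2 35.040; ACT2 ambient CO2 21.325; ACT2 elevated CO2 22.095
ΔCt(ambient CO2) = 30.800 − 21.325 = 9.475
ΔCt(elevated CO2) = 35.040 − 22.095 = 12.945
ΔΔCt = 12.945 − 9.475 = 3.470
Fold change = 2^(−3.470) = 0.0902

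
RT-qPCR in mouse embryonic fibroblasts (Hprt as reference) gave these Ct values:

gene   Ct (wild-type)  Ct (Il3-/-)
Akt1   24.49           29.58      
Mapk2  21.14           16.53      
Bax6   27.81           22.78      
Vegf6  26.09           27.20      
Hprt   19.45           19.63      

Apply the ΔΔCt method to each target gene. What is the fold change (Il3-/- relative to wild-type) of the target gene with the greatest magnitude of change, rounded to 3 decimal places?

37.014

Akt1: ΔΔCt = (29.58−19.63) − (24.49−19.45) = 9.95 − 5.04 = 4.91; fold change = 2^-4.91 = 0.033
Mapk2: ΔΔCt = (16.53−19.63) − (21.14−19.45) = -3.10 − 1.69 = -4.79; fold change = 2^4.79 = 27.665
Bax6: ΔΔCt = (22.78−19.63) − (27.81−19.45) = 3.15 − 8.36 = -5.21; fold change = 2^5.21 = 37.014
Vegf6: ΔΔCt = (27.20−19.63) − (26.09−19.45) = 7.57 − 6.64 = 0.93; fold change = 2^-0.93 = 0.525
Bax6 has the largest |ΔΔCt| = 5.21.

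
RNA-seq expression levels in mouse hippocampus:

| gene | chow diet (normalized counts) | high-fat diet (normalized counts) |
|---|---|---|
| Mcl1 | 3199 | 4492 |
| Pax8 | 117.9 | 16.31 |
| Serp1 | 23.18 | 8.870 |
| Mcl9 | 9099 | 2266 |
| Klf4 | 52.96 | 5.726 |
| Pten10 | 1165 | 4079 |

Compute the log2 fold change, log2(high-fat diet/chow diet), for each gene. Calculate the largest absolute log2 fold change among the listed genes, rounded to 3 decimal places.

3.209

log2(4492/3199) = 0.490  (Mcl1)
log2(16.31/117.9) = -2.854  (Pax8)
log2(8.870/23.18) = -1.386  (Serp1)
log2(2266/9099) = -2.006  (Mcl9)
log2(5.726/52.96) = -3.209  (Klf4)
log2(4079/1165) = 1.808  (Pten10)
The largest magnitude belongs to Klf4.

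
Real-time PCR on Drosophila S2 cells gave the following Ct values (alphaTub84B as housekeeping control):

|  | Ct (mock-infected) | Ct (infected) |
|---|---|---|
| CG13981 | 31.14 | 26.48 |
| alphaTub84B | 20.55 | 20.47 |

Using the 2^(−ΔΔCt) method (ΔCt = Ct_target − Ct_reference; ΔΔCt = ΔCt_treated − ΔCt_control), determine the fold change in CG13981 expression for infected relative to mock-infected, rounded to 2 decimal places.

23.92

ΔCt(mock-infected) = 31.140 − 20.550 = 10.590
ΔCt(infected) = 26.480 − 20.470 = 6.010
ΔΔCt = 6.010 − 10.590 = -4.580
Fold change = 2^(−(-4.580)) = 2^4.580 = 23.918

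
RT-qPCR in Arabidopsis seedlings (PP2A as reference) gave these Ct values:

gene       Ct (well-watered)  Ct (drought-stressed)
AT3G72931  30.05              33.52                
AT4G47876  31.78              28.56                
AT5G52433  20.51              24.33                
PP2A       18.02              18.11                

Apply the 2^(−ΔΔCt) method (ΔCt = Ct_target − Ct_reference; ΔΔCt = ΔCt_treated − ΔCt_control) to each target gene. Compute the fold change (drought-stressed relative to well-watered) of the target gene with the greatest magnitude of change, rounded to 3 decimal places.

0.075

AT3G72931: ΔΔCt = (33.52−18.11) − (30.05−18.02) = 15.41 − 12.03 = 3.38; fold change = 2^-3.38 = 0.096
AT4G47876: ΔΔCt = (28.56−18.11) − (31.78−18.02) = 10.45 − 13.76 = -3.31; fold change = 2^3.31 = 9.918
AT5G52433: ΔΔCt = (24.33−18.11) − (20.51−18.02) = 6.22 − 2.49 = 3.73; fold change = 2^-3.73 = 0.075
AT5G52433 has the largest |ΔΔCt| = 3.73.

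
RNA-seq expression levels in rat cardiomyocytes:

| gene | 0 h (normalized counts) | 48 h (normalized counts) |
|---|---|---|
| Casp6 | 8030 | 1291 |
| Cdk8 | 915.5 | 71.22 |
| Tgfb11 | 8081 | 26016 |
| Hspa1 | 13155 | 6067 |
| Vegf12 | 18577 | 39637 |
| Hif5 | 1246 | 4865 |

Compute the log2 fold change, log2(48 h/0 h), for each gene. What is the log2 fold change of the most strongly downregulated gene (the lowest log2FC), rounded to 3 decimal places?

log2(1291/8030) = -2.637  (Casp6)
log2(71.22/915.5) = -3.684  (Cdk8)
log2(26016/8081) = 1.687  (Tgfb11)
log2(6067/13155) = -1.117  (Hspa1)
log2(39637/18577) = 1.093  (Vegf12)
log2(4865/1246) = 1.965  (Hif5)
Cdk8 is most strongly downregulated.

-3.684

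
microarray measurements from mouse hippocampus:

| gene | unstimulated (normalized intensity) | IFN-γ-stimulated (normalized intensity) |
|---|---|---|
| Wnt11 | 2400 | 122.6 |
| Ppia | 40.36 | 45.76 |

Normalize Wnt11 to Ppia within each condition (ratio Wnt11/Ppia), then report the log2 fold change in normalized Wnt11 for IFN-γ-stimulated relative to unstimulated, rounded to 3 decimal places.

-4.472

Wnt11/Ppia (unstimulated) = 2400 / 40.36 = 59.465
Wnt11/Ppia (IFN-γ-stimulated) = 122.6 / 45.76 = 2.6792
Fold change = 2.6792 / 59.465 = 0.0451
log2(0.0451) = -4.4722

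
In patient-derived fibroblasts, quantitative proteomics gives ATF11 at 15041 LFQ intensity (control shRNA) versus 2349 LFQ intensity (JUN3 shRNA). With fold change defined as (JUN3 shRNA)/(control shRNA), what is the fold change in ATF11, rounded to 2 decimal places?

Fold change = 2349 / 15041 = 0.156
ATF11 is downregulated.

0.16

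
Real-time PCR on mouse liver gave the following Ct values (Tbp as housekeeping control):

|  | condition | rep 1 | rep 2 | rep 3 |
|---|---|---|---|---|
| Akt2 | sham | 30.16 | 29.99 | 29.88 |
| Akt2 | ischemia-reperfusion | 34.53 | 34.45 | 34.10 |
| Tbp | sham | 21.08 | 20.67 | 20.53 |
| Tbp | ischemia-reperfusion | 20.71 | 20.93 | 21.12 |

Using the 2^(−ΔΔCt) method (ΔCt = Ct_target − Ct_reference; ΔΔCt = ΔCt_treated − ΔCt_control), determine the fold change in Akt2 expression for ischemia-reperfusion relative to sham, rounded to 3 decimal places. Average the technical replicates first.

Mean Ct: Akt2 sham 30.010; Akt2 ischemia-reperfusion 34.360; Tbp sham 20.760; Tbp ischemia-reperfusion 20.920
ΔCt(sham) = 30.010 − 20.760 = 9.250
ΔCt(ischemia-reperfusion) = 34.360 − 20.920 = 13.440
ΔΔCt = 13.440 − 9.250 = 4.190
Fold change = 2^(−4.190) = 0.0548

0.055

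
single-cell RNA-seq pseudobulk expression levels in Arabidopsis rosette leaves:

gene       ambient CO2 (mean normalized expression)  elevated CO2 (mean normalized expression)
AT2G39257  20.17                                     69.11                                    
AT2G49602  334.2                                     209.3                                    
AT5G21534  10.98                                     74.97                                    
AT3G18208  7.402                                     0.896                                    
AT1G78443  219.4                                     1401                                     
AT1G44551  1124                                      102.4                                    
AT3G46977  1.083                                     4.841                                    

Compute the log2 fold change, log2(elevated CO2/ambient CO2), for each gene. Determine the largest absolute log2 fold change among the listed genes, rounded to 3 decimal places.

3.456

log2(69.11/20.17) = 1.777  (AT2G39257)
log2(209.3/334.2) = -0.675  (AT2G49602)
log2(74.97/10.98) = 2.771  (AT5G21534)
log2(0.896/7.402) = -3.046  (AT3G18208)
log2(1401/219.4) = 2.675  (AT1G78443)
log2(102.4/1124) = -3.456  (AT1G44551)
log2(4.841/1.083) = 2.160  (AT3G46977)
The largest magnitude belongs to AT1G44551.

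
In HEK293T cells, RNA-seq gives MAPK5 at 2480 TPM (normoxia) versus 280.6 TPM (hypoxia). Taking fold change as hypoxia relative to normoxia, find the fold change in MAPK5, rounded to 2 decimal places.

Fold change = 280.6 / 2480 = 0.113
MAPK5 is downregulated.

0.11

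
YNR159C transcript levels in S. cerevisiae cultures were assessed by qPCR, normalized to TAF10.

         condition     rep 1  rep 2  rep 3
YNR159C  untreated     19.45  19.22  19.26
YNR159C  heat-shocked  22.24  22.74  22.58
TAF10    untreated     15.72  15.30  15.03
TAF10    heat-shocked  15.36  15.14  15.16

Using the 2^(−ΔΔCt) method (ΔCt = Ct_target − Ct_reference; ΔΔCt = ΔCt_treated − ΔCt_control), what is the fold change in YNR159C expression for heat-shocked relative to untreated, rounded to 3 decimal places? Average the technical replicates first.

Mean Ct: YNR159C untreated 19.310; YNR159C heat-shocked 22.520; TAF10 untreated 15.350; TAF10 heat-shocked 15.220
ΔCt(untreated) = 19.310 − 15.350 = 3.960
ΔCt(heat-shocked) = 22.520 − 15.220 = 7.300
ΔΔCt = 7.300 − 3.960 = 3.340
Fold change = 2^(−3.340) = 0.0988

0.099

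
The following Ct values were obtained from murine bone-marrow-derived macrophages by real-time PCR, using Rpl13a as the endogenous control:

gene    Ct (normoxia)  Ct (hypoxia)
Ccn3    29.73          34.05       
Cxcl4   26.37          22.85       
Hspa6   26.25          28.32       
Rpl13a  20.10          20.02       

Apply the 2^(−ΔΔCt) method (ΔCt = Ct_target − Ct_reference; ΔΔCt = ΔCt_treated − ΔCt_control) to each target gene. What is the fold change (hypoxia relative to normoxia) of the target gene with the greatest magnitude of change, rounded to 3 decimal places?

Ccn3: ΔΔCt = (34.05−20.02) − (29.73−20.10) = 14.03 − 9.63 = 4.40; fold change = 2^-4.40 = 0.047
Cxcl4: ΔΔCt = (22.85−20.02) − (26.37−20.10) = 2.83 − 6.27 = -3.44; fold change = 2^3.44 = 10.853
Hspa6: ΔΔCt = (28.32−20.02) − (26.25−20.10) = 8.30 − 6.15 = 2.15; fold change = 2^-2.15 = 0.225
Ccn3 has the largest |ΔΔCt| = 4.40.

0.047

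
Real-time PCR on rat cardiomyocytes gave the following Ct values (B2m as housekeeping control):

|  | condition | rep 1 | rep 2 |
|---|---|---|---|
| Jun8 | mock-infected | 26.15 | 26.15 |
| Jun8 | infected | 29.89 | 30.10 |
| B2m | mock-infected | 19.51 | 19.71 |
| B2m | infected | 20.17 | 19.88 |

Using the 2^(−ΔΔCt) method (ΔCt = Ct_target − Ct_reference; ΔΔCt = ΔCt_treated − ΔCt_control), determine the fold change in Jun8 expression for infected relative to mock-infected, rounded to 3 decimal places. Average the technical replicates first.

Mean Ct: Jun8 mock-infected 26.150; Jun8 infected 29.995; B2m mock-infected 19.610; B2m infected 20.025
ΔCt(mock-infected) = 26.150 − 19.610 = 6.540
ΔCt(infected) = 29.995 − 20.025 = 9.970
ΔΔCt = 9.970 − 6.540 = 3.430
Fold change = 2^(−3.430) = 0.0928

0.093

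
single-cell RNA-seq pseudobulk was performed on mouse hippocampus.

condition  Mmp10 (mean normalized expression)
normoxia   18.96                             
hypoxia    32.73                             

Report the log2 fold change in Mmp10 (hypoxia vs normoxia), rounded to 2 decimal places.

0.79

Fold change = 32.73 / 18.96 = 1.7263
log2(1.7263) = 0.788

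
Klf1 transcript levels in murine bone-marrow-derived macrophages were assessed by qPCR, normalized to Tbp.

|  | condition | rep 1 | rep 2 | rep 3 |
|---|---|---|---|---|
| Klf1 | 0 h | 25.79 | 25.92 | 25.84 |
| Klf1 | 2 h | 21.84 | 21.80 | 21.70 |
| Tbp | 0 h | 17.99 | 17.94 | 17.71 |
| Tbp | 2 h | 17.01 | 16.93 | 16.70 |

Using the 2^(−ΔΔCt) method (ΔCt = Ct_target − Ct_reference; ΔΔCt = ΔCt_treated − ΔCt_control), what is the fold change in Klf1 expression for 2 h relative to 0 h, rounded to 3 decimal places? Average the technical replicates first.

Mean Ct: Klf1 0 h 25.850; Klf1 2 h 21.780; Tbp 0 h 17.880; Tbp 2 h 16.880
ΔCt(0 h) = 25.850 − 17.880 = 7.970
ΔCt(2 h) = 21.780 − 16.880 = 4.900
ΔΔCt = 4.900 − 7.970 = -3.070
Fold change = 2^(−(-3.070)) = 2^3.070 = 8.3977

8.398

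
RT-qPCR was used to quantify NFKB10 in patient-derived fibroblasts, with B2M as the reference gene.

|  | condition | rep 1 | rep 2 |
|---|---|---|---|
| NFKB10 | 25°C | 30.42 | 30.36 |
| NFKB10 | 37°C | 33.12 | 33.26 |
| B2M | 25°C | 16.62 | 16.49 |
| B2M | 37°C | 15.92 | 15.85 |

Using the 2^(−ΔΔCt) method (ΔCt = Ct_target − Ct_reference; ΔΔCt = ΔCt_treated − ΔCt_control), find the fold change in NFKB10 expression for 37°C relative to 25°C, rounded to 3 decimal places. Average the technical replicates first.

0.090

Mean Ct: NFKB10 25°C 30.390; NFKB10 37°C 33.190; B2M 25°C 16.555; B2M 37°C 15.885
ΔCt(25°C) = 30.390 − 16.555 = 13.835
ΔCt(37°C) = 33.190 − 15.885 = 17.305
ΔΔCt = 17.305 − 13.835 = 3.470
Fold change = 2^(−3.470) = 0.0902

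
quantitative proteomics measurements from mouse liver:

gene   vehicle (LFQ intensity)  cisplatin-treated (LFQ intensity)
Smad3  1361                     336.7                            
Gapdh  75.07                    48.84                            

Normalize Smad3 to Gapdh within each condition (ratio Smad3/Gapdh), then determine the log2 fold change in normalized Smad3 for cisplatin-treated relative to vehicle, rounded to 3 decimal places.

-1.395

Smad3/Gapdh (vehicle) = 1361 / 75.07 = 18.13
Smad3/Gapdh (cisplatin-treated) = 336.7 / 48.84 = 6.8939
Fold change = 6.8939 / 18.13 = 0.3803
log2(0.3803) = -1.3950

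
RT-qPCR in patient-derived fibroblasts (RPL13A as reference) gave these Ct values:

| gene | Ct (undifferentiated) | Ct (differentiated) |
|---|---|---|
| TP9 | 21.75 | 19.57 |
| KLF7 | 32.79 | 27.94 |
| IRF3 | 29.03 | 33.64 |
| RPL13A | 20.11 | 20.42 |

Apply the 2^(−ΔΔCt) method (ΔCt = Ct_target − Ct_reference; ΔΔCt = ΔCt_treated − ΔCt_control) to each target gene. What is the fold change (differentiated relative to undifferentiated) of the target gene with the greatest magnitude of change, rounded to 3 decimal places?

TP9: ΔΔCt = (19.57−20.42) − (21.75−20.11) = -0.85 − 1.64 = -2.49; fold change = 2^2.49 = 5.618
KLF7: ΔΔCt = (27.94−20.42) − (32.79−20.11) = 7.52 − 12.68 = -5.16; fold change = 2^5.16 = 35.753
IRF3: ΔΔCt = (33.64−20.42) − (29.03−20.11) = 13.22 − 8.92 = 4.30; fold change = 2^-4.30 = 0.051
KLF7 has the largest |ΔΔCt| = 5.16.

35.753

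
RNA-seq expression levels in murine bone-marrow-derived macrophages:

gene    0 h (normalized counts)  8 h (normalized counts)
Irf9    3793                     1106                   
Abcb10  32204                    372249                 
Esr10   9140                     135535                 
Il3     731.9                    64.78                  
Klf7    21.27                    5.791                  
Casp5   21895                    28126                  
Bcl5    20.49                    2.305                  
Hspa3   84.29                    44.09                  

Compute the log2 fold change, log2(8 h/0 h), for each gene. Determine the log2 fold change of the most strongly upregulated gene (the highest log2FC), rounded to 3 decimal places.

3.890

log2(1106/3793) = -1.778  (Irf9)
log2(372249/32204) = 3.531  (Abcb10)
log2(135535/9140) = 3.890  (Esr10)
log2(64.78/731.9) = -3.498  (Il3)
log2(5.791/21.27) = -1.877  (Klf7)
log2(28126/21895) = 0.361  (Casp5)
log2(2.305/20.49) = -3.152  (Bcl5)
log2(44.09/84.29) = -0.935  (Hspa3)
Esr10 is most strongly upregulated.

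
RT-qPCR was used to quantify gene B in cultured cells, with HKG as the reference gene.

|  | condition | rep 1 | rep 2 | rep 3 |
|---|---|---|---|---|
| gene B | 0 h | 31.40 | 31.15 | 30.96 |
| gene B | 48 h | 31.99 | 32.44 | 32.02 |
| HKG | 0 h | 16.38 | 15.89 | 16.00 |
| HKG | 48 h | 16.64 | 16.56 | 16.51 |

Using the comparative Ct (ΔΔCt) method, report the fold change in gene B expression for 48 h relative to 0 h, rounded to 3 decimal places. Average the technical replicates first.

0.707

Mean Ct: gene B 0 h 31.170; gene B 48 h 32.150; HKG 0 h 16.090; HKG 48 h 16.570
ΔCt(0 h) = 31.170 − 16.090 = 15.080
ΔCt(48 h) = 32.150 − 16.570 = 15.580
ΔΔCt = 15.580 − 15.080 = 0.500
Fold change = 2^(−0.500) = 0.7071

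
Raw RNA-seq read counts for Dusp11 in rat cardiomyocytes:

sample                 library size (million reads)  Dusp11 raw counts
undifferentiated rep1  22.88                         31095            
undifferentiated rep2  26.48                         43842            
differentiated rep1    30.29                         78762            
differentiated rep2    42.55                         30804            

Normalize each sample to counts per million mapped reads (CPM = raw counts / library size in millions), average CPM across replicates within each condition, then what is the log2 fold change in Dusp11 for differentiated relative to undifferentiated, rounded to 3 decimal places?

0.141

CPM(undifferentiated rep1) = 31095 / 22.88 = 1359.0472
CPM(undifferentiated rep2) = 43842 / 26.48 = 1655.6647
CPM(differentiated rep1) = 78762 / 30.29 = 2600.2641
CPM(differentiated rep2) = 30804 / 42.55 = 723.9483
mean CPM(undifferentiated) = 1507.3559; mean CPM(differentiated) = 1662.1062
Fold change = 1662.1062 / 1507.3559 = 1.10266
log2(1.10266) = 0.1410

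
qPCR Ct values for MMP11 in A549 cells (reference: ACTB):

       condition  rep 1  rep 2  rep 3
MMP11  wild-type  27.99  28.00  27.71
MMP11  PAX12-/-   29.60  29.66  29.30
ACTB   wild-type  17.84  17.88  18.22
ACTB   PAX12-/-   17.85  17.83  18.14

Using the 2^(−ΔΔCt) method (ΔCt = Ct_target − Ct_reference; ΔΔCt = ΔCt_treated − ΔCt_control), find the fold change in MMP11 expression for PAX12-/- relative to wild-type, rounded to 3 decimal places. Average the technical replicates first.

Mean Ct: MMP11 wild-type 27.900; MMP11 PAX12-/- 29.520; ACTB wild-type 17.980; ACTB PAX12-/- 17.940
ΔCt(wild-type) = 27.900 − 17.980 = 9.920
ΔCt(PAX12-/-) = 29.520 − 17.940 = 11.580
ΔΔCt = 11.580 − 9.920 = 1.660
Fold change = 2^(−1.660) = 0.3164

0.316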